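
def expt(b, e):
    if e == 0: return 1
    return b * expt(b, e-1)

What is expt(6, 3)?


expt(6, 3)
= 6 * expt(6, 2)
= 6 * 6 * expt(6, 1)
= 6 * 6 * 6 * expt(6, 0)
= 6 * 6 * 6 * 1
= 216

216


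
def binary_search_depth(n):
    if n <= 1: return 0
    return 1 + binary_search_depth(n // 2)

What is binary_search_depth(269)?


269 / 2 = 134
134 / 2 = 67
67 / 2 = 33
33 / 2 = 16
16 / 2 = 8
8 / 2 = 4
4 / 2 = 2
2 / 2 = 1
Reached 1 after 8 halvings

8


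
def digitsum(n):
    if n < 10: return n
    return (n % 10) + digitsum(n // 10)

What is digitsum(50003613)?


digitsum(50003613) = 3 + digitsum(5000361)
digitsum(5000361) = 1 + digitsum(500036)
digitsum(500036) = 6 + digitsum(50003)
digitsum(50003) = 3 + digitsum(5000)
digitsum(5000) = 0 + digitsum(500)
digitsum(500) = 0 + digitsum(50)
digitsum(50) = 0 + digitsum(5)
digitsum(5) = 5  (base case)
Total: 3 + 1 + 6 + 3 + 0 + 0 + 0 + 5 = 18

18


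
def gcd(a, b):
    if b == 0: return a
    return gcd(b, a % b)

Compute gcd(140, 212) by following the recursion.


gcd(140, 212) = gcd(212, 140)
gcd(212, 140) = gcd(140, 72)
gcd(140, 72) = gcd(72, 68)
gcd(72, 68) = gcd(68, 4)
gcd(68, 4) = gcd(4, 0)
gcd(4, 0) = 4  (base case)

4


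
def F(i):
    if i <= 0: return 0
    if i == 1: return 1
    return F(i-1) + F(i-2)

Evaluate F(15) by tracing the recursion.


Computing F(15) bottom-up:
F(0) = 0
F(1) = 1
F(2) = F(1) + F(0) = 1 + 0 = 1
F(3) = F(2) + F(1) = 1 + 1 = 2
F(4) = F(3) + F(2) = 2 + 1 = 3
F(5) = F(4) + F(3) = 3 + 2 = 5
F(6) = F(5) + F(4) = 5 + 3 = 8
F(7) = F(6) + F(5) = 8 + 5 = 13
F(8) = F(7) + F(6) = 13 + 8 = 21
F(9) = F(8) + F(7) = 21 + 13 = 34
F(10) = F(9) + F(8) = 34 + 21 = 55
F(11) = F(10) + F(9) = 55 + 34 = 89
F(12) = F(11) + F(10) = 89 + 55 = 144
F(13) = F(12) + F(11) = 144 + 89 = 233
F(14) = F(13) + F(12) = 233 + 144 = 377
F(15) = F(14) + F(13) = 377 + 233 = 610

610


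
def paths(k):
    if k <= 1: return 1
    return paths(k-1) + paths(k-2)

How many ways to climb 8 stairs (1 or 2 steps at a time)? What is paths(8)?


Building up from base cases:
paths(0) = 1
paths(1) = 1
paths(2) = paths(1) + paths(0) = 1 + 1 = 2
paths(3) = paths(2) + paths(1) = 2 + 1 = 3
paths(4) = paths(3) + paths(2) = 3 + 2 = 5
paths(5) = paths(4) + paths(3) = 5 + 3 = 8
paths(6) = paths(5) + paths(4) = 8 + 5 = 13
paths(7) = paths(6) + paths(5) = 13 + 8 = 21
paths(8) = paths(7) + paths(6) = 21 + 13 = 34

34


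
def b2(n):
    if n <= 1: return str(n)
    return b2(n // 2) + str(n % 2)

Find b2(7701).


b2(7701) = b2(3850) + '1'
b2(3850) = b2(1925) + '0'
b2(1925) = b2(962) + '1'
b2(962) = b2(481) + '0'
b2(481) = b2(240) + '1'
b2(240) = b2(120) + '0'
b2(120) = b2(60) + '0'
b2(60) = b2(30) + '0'
b2(30) = b2(15) + '0'
b2(15) = b2(7) + '1'
b2(7) = b2(3) + '1'
b2(3) = b2(1) + '1'
b2(1) = '1'  (base case)
Concatenating: '1' + '1' + '1' + '1' + '0' + '0' + '0' + '0' + '1' + '0' + '1' + '0' + '1' = '1111000010101'

1111000010101


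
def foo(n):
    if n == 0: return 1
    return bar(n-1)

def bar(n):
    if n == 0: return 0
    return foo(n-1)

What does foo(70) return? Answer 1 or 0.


foo(70) = bar(69)
bar(69) = foo(68)
foo(68) = bar(67)
bar(67) = foo(66)
foo(66) = bar(65)
bar(65) = foo(64)
foo(64) = bar(63)
bar(63) = foo(62)
foo(62) = bar(61)
bar(61) = foo(60)
foo(60) = bar(59)
bar(59) = foo(58)
foo(58) = bar(57)
bar(57) = foo(56)
foo(56) = bar(55)
bar(55) = foo(54)
foo(54) = bar(53)
bar(53) = foo(52)
foo(52) = bar(51)
bar(51) = foo(50)
foo(50) = bar(49)
bar(49) = foo(48)
foo(48) = bar(47)
bar(47) = foo(46)
foo(46) = bar(45)
bar(45) = foo(44)
foo(44) = bar(43)
bar(43) = foo(42)
foo(42) = bar(41)
bar(41) = foo(40)
foo(40) = bar(39)
bar(39) = foo(38)
foo(38) = bar(37)
bar(37) = foo(36)
foo(36) = bar(35)
bar(35) = foo(34)
foo(34) = bar(33)
bar(33) = foo(32)
foo(32) = bar(31)
bar(31) = foo(30)
foo(30) = bar(29)
bar(29) = foo(28)
foo(28) = bar(27)
bar(27) = foo(26)
foo(26) = bar(25)
bar(25) = foo(24)
foo(24) = bar(23)
bar(23) = foo(22)
foo(22) = bar(21)
bar(21) = foo(20)
foo(20) = bar(19)
bar(19) = foo(18)
foo(18) = bar(17)
bar(17) = foo(16)
foo(16) = bar(15)
bar(15) = foo(14)
foo(14) = bar(13)
bar(13) = foo(12)
foo(12) = bar(11)
bar(11) = foo(10)
foo(10) = bar(9)
bar(9) = foo(8)
foo(8) = bar(7)
bar(7) = foo(6)
foo(6) = bar(5)
bar(5) = foo(4)
foo(4) = bar(3)
bar(3) = foo(2)
foo(2) = bar(1)
bar(1) = foo(0)
foo(0) = 1  (base case)
Result: 1

1


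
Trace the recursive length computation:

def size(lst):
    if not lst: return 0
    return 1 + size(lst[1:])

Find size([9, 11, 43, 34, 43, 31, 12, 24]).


size([9, 11, 43, 34, 43, 31, 12, 24]) = 1 + size([11, 43, 34, 43, 31, 12, 24])
size([11, 43, 34, 43, 31, 12, 24]) = 1 + size([43, 34, 43, 31, 12, 24])
size([43, 34, 43, 31, 12, 24]) = 1 + size([34, 43, 31, 12, 24])
size([34, 43, 31, 12, 24]) = 1 + size([43, 31, 12, 24])
size([43, 31, 12, 24]) = 1 + size([31, 12, 24])
size([31, 12, 24]) = 1 + size([12, 24])
size([12, 24]) = 1 + size([24])
size([24]) = 1 + size([])
size([]) = 0  (base case)
Unwinding: 1 + 1 + 1 + 1 + 1 + 1 + 1 + 1 + 0 = 8

8


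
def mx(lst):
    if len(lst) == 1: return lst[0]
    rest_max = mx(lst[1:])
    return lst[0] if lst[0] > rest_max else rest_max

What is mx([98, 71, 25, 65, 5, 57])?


mx([98, 71, 25, 65, 5, 57]): compare 98 with mx([71, 25, 65, 5, 57])
mx([71, 25, 65, 5, 57]): compare 71 with mx([25, 65, 5, 57])
mx([25, 65, 5, 57]): compare 25 with mx([65, 5, 57])
mx([65, 5, 57]): compare 65 with mx([5, 57])
mx([5, 57]): compare 5 with mx([57])
mx([57]) = 57  (base case)
Compare 5 with 57 -> 57
Compare 65 with 57 -> 65
Compare 25 with 65 -> 65
Compare 71 with 65 -> 71
Compare 98 with 71 -> 98

98


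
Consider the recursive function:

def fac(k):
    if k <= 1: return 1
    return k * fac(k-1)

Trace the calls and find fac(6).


fac(6)
= 6 * fac(5)
= 6 * 5 * fac(4)
= 6 * 5 * 4 * fac(3)
= 6 * 5 * 4 * 3 * fac(2)
= 6 * 5 * 4 * 3 * 2 * fac(1)
= 6 * 5 * 4 * 3 * 2 * 1
= 720

720


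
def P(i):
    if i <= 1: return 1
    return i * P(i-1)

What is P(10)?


P(10)
= 10 * P(9)
= 10 * 9 * P(8)
= 10 * 9 * 8 * P(7)
= 10 * 9 * 8 * 7 * P(6)
= 10 * 9 * 8 * 7 * 6 * P(5)
= 10 * 9 * 8 * 7 * 6 * 5 * P(4)
= 10 * 9 * 8 * 7 * 6 * 5 * 4 * P(3)
= 10 * 9 * 8 * 7 * 6 * 5 * 4 * 3 * P(2)
= 10 * 9 * 8 * 7 * 6 * 5 * 4 * 3 * 2 * P(1)
= 10 * 9 * 8 * 7 * 6 * 5 * 4 * 3 * 2 * 1
= 3628800

3628800


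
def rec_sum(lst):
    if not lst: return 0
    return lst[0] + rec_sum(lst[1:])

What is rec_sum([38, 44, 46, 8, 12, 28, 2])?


rec_sum([38, 44, 46, 8, 12, 28, 2]) = 38 + rec_sum([44, 46, 8, 12, 28, 2])
rec_sum([44, 46, 8, 12, 28, 2]) = 44 + rec_sum([46, 8, 12, 28, 2])
rec_sum([46, 8, 12, 28, 2]) = 46 + rec_sum([8, 12, 28, 2])
rec_sum([8, 12, 28, 2]) = 8 + rec_sum([12, 28, 2])
rec_sum([12, 28, 2]) = 12 + rec_sum([28, 2])
rec_sum([28, 2]) = 28 + rec_sum([2])
rec_sum([2]) = 2 + rec_sum([])
rec_sum([]) = 0  (base case)
Total: 38 + 44 + 46 + 8 + 12 + 28 + 2 + 0 = 178

178


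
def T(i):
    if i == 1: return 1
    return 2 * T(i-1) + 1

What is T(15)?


T(15) = 2 * T(14) + 1
T(14) = 2 * T(13) + 1
T(13) = 2 * T(12) + 1
T(12) = 2 * T(11) + 1
T(11) = 2 * T(10) + 1
T(10) = 2 * T(9) + 1
T(9) = 2 * T(8) + 1
T(8) = 2 * T(7) + 1
T(7) = 2 * T(6) + 1
T(6) = 2 * T(5) + 1
T(5) = 2 * T(4) + 1
T(4) = 2 * T(3) + 1
T(3) = 2 * T(2) + 1
T(2) = 2 * T(1) + 1
T(1) = 1  (base case)
T(2) = 2 * 1 + 1 = 3
T(3) = 2 * 3 + 1 = 7
T(4) = 2 * 7 + 1 = 15
T(5) = 2 * 15 + 1 = 31
T(6) = 2 * 31 + 1 = 63
T(7) = 2 * 63 + 1 = 127
T(8) = 2 * 127 + 1 = 255
T(9) = 2 * 255 + 1 = 511
T(10) = 2 * 511 + 1 = 1023
T(11) = 2 * 1023 + 1 = 2047
T(12) = 2 * 2047 + 1 = 4095
T(13) = 2 * 4095 + 1 = 8191
T(14) = 2 * 8191 + 1 = 16383
T(15) = 2 * 16383 + 1 = 32767

32767


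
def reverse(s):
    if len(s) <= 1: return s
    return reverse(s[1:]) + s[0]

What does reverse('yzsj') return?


reverse('yzsj') = reverse('zsj') + 'y'
reverse('zsj') = reverse('sj') + 'z'
reverse('sj') = reverse('j') + 's'
reverse('j') = 'j'  (base case)
Concatenating: 'j' + 's' + 'z' + 'y' = 'jszy'

jszy


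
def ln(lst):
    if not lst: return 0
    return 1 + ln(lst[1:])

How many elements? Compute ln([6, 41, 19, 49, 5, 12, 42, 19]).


ln([6, 41, 19, 49, 5, 12, 42, 19]) = 1 + ln([41, 19, 49, 5, 12, 42, 19])
ln([41, 19, 49, 5, 12, 42, 19]) = 1 + ln([19, 49, 5, 12, 42, 19])
ln([19, 49, 5, 12, 42, 19]) = 1 + ln([49, 5, 12, 42, 19])
ln([49, 5, 12, 42, 19]) = 1 + ln([5, 12, 42, 19])
ln([5, 12, 42, 19]) = 1 + ln([12, 42, 19])
ln([12, 42, 19]) = 1 + ln([42, 19])
ln([42, 19]) = 1 + ln([19])
ln([19]) = 1 + ln([])
ln([]) = 0  (base case)
Unwinding: 1 + 1 + 1 + 1 + 1 + 1 + 1 + 1 + 0 = 8

8


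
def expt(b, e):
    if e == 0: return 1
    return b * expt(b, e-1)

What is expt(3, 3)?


expt(3, 3)
= 3 * expt(3, 2)
= 3 * 3 * expt(3, 1)
= 3 * 3 * 3 * expt(3, 0)
= 3 * 3 * 3 * 1
= 27

27


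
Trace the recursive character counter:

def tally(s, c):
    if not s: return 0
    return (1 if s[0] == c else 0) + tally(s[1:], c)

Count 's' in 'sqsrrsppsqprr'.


s[0]='s' == 's' -> 1
s[0]='q' != 's' -> 0
s[0]='s' == 's' -> 1
s[0]='r' != 's' -> 0
s[0]='r' != 's' -> 0
s[0]='s' == 's' -> 1
s[0]='p' != 's' -> 0
s[0]='p' != 's' -> 0
s[0]='s' == 's' -> 1
s[0]='q' != 's' -> 0
s[0]='p' != 's' -> 0
s[0]='r' != 's' -> 0
s[0]='r' != 's' -> 0
Sum: 1 + 0 + 1 + 0 + 0 + 1 + 0 + 0 + 1 + 0 + 0 + 0 + 0 = 4

4


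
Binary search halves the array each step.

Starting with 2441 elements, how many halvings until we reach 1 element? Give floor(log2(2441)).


2441 / 2 = 1220
1220 / 2 = 610
610 / 2 = 305
305 / 2 = 152
152 / 2 = 76
76 / 2 = 38
38 / 2 = 19
19 / 2 = 9
9 / 2 = 4
4 / 2 = 2
2 / 2 = 1
Reached 1 after 11 halvings

11


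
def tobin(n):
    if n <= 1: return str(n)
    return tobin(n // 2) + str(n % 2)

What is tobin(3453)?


tobin(3453) = tobin(1726) + '1'
tobin(1726) = tobin(863) + '0'
tobin(863) = tobin(431) + '1'
tobin(431) = tobin(215) + '1'
tobin(215) = tobin(107) + '1'
tobin(107) = tobin(53) + '1'
tobin(53) = tobin(26) + '1'
tobin(26) = tobin(13) + '0'
tobin(13) = tobin(6) + '1'
tobin(6) = tobin(3) + '0'
tobin(3) = tobin(1) + '1'
tobin(1) = '1'  (base case)
Concatenating: '1' + '1' + '0' + '1' + '0' + '1' + '1' + '1' + '1' + '1' + '0' + '1' = '110101111101'

110101111101


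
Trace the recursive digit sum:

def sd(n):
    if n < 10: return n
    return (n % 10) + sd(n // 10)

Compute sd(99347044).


sd(99347044) = 4 + sd(9934704)
sd(9934704) = 4 + sd(993470)
sd(993470) = 0 + sd(99347)
sd(99347) = 7 + sd(9934)
sd(9934) = 4 + sd(993)
sd(993) = 3 + sd(99)
sd(99) = 9 + sd(9)
sd(9) = 9  (base case)
Total: 4 + 4 + 0 + 7 + 4 + 3 + 9 + 9 = 40

40


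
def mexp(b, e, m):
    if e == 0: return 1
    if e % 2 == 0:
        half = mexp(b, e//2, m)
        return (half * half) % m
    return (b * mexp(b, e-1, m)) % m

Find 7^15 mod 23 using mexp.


mexp(7, 15, 23): e is odd, compute mexp(7, 14, 23)
  mexp(7, 14, 23): e is even, compute mexp(7, 7, 23)
    mexp(7, 7, 23): e is odd, compute mexp(7, 6, 23)
      mexp(7, 6, 23): e is even, compute mexp(7, 3, 23)
        mexp(7, 3, 23): e is odd, compute mexp(7, 2, 23)
          mexp(7, 2, 23): e is even, compute mexp(7, 1, 23)
          mexp(7, 1, 23): e is odd, compute mexp(7, 0, 23)
          mexp(7, 0, 23) = 1
          (7 * 1) % 23 = 7
          half=7, (7*7) % 23 = 3
        (7 * 3) % 23 = 21
      half=21, (21*21) % 23 = 4
    (7 * 4) % 23 = 5
  half=5, (5*5) % 23 = 2
(7 * 2) % 23 = 14

14


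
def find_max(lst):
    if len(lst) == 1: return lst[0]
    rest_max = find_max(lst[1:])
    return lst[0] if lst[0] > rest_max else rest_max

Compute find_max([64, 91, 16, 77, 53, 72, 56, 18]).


find_max([64, 91, 16, 77, 53, 72, 56, 18]): compare 64 with find_max([91, 16, 77, 53, 72, 56, 18])
find_max([91, 16, 77, 53, 72, 56, 18]): compare 91 with find_max([16, 77, 53, 72, 56, 18])
find_max([16, 77, 53, 72, 56, 18]): compare 16 with find_max([77, 53, 72, 56, 18])
find_max([77, 53, 72, 56, 18]): compare 77 with find_max([53, 72, 56, 18])
find_max([53, 72, 56, 18]): compare 53 with find_max([72, 56, 18])
find_max([72, 56, 18]): compare 72 with find_max([56, 18])
find_max([56, 18]): compare 56 with find_max([18])
find_max([18]) = 18  (base case)
Compare 56 with 18 -> 56
Compare 72 with 56 -> 72
Compare 53 with 72 -> 72
Compare 77 with 72 -> 77
Compare 16 with 77 -> 77
Compare 91 with 77 -> 91
Compare 64 with 91 -> 91

91


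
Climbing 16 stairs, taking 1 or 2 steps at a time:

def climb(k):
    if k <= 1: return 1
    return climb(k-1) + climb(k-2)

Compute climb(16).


Building up from base cases:
climb(0) = 1
climb(1) = 1
climb(2) = climb(1) + climb(0) = 1 + 1 = 2
climb(3) = climb(2) + climb(1) = 2 + 1 = 3
climb(4) = climb(3) + climb(2) = 3 + 2 = 5
climb(5) = climb(4) + climb(3) = 5 + 3 = 8
climb(6) = climb(5) + climb(4) = 8 + 5 = 13
climb(7) = climb(6) + climb(5) = 13 + 8 = 21
climb(8) = climb(7) + climb(6) = 21 + 13 = 34
climb(9) = climb(8) + climb(7) = 34 + 21 = 55
climb(10) = climb(9) + climb(8) = 55 + 34 = 89
climb(11) = climb(10) + climb(9) = 89 + 55 = 144
climb(12) = climb(11) + climb(10) = 144 + 89 = 233
climb(13) = climb(12) + climb(11) = 233 + 144 = 377
climb(14) = climb(13) + climb(12) = 377 + 233 = 610
climb(15) = climb(14) + climb(13) = 610 + 377 = 987
climb(16) = climb(15) + climb(14) = 987 + 610 = 1597

1597


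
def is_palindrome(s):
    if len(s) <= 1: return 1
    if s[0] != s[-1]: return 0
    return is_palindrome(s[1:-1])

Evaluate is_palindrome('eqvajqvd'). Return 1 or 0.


is_palindrome('eqvajqvd'): s[0]='e' != s[-1]='d' -> return 0
Result: 0 (not a palindrome)

0


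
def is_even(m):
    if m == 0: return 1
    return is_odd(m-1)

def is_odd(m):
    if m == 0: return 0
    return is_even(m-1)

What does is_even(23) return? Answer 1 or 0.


is_even(23) = is_odd(22)
is_odd(22) = is_even(21)
is_even(21) = is_odd(20)
is_odd(20) = is_even(19)
is_even(19) = is_odd(18)
is_odd(18) = is_even(17)
is_even(17) = is_odd(16)
is_odd(16) = is_even(15)
is_even(15) = is_odd(14)
is_odd(14) = is_even(13)
is_even(13) = is_odd(12)
is_odd(12) = is_even(11)
is_even(11) = is_odd(10)
is_odd(10) = is_even(9)
is_even(9) = is_odd(8)
is_odd(8) = is_even(7)
is_even(7) = is_odd(6)
is_odd(6) = is_even(5)
is_even(5) = is_odd(4)
is_odd(4) = is_even(3)
is_even(3) = is_odd(2)
is_odd(2) = is_even(1)
is_even(1) = is_odd(0)
is_odd(0) = 0  (base case)
Result: 0

0


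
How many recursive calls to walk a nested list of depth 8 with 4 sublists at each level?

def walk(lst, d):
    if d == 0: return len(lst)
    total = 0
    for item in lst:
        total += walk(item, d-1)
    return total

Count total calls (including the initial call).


At depth 0 (root): 1 call
At depth 1: each of 1 parents calls walk on 4 children = 4 calls
At depth 2: each of 4 parents calls walk on 4 children = 16 calls
At depth 3: each of 16 parents calls walk on 4 children = 64 calls
At depth 4: each of 64 parents calls walk on 4 children = 256 calls
At depth 5: each of 256 parents calls walk on 4 children = 1024 calls
At depth 6: each of 1024 parents calls walk on 4 children = 4096 calls
At depth 7: each of 4096 parents calls walk on 4 children = 16384 calls
At depth 8: each of 16384 parents calls walk on 4 children = 65536 calls
Total: 1 + 4 + 16 + 64 + 256 + 1024 + 4096 + 16384 + 65536 = 87381

87381


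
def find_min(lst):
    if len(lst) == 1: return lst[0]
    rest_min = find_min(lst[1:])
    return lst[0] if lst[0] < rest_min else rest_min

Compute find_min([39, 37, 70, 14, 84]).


find_min([39, 37, 70, 14, 84]): compare 39 with find_min([37, 70, 14, 84])
find_min([37, 70, 14, 84]): compare 37 with find_min([70, 14, 84])
find_min([70, 14, 84]): compare 70 with find_min([14, 84])
find_min([14, 84]): compare 14 with find_min([84])
find_min([84]) = 84  (base case)
Compare 14 with 84 -> 14
Compare 70 with 14 -> 14
Compare 37 with 14 -> 14
Compare 39 with 14 -> 14

14


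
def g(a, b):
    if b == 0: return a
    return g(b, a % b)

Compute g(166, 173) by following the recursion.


g(166, 173) = g(173, 166)
g(173, 166) = g(166, 7)
g(166, 7) = g(7, 5)
g(7, 5) = g(5, 2)
g(5, 2) = g(2, 1)
g(2, 1) = g(1, 0)
g(1, 0) = 1  (base case)

1


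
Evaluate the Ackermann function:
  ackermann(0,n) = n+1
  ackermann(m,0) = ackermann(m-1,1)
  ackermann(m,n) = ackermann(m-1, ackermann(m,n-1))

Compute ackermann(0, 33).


ackermann(0, 33) = 34
Result: ackermann(0, 33) = 34

34


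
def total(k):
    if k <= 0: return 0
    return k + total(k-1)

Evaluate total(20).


total(20)
= 20 + 19 + 18 + 17 + 16 + 15 + 14 + 13 + 12 + 11 + 10 + 9 + 8 + 7 + 6 + 5 + 4 + 3 + 2 + 1 + total(0)
= 20 + 19 + 18 + 17 + 16 + 15 + 14 + 13 + 12 + 11 + 10 + 9 + 8 + 7 + 6 + 5 + 4 + 3 + 2 + 1 + 0
= 210

210


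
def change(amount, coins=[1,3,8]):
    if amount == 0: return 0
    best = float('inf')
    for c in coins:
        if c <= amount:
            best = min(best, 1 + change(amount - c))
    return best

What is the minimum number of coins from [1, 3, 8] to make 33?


Building up with DP:
change(0) = 0
change(1) = min(1+change(0)=1+0=1) = 1
change(2) = min(1+change(1)=1+1=2) = 2
change(3) = min(1+change(2)=1+2=3, 1+change(0)=1+0=1) = 1
change(4) = min(1+change(3)=1+1=2, 1+change(1)=1+1=2) = 2
change(5) = min(1+change(4)=1+2=3, 1+change(2)=1+2=3) = 3
change(6) = min(1+change(5)=1+3=4, 1+change(3)=1+1=2) = 2
change(7) = min(1+change(6)=1+2=3, 1+change(4)=1+2=3) = 3
change(8) = min(1+change(7)=1+3=4, 1+change(5)=1+3=4, 1+change(0)=1+0=1) = 1
change(9) = min(1+change(8)=1+1=2, 1+change(6)=1+2=3, 1+change(1)=1+1=2) = 2
change(10) = min(1+change(9)=1+2=3, 1+change(7)=1+3=4, 1+change(2)=1+2=3) = 3
change(11) = min(1+change(10)=1+3=4, 1+change(8)=1+1=2, 1+change(3)=1+1=2) = 2
change(12) = min(1+change(11)=1+2=3, 1+change(9)=1+2=3, 1+change(4)=1+2=3) = 3
change(13) = min(1+change(12)=1+3=4, 1+change(10)=1+3=4, 1+change(5)=1+3=4) = 4
change(14) = min(1+change(13)=1+4=5, 1+change(11)=1+2=3, 1+change(6)=1+2=3) = 3
change(15) = min(1+change(14)=1+3=4, 1+change(12)=1+3=4, 1+change(7)=1+3=4) = 4
change(16) = min(1+change(15)=1+4=5, 1+change(13)=1+4=5, 1+change(8)=1+1=2) = 2
change(17) = min(1+change(16)=1+2=3, 1+change(14)=1+3=4, 1+change(9)=1+2=3) = 3
change(18) = min(1+change(17)=1+3=4, 1+change(15)=1+4=5, 1+change(10)=1+3=4) = 4
change(19) = min(1+change(18)=1+4=5, 1+change(16)=1+2=3, 1+change(11)=1+2=3) = 3
change(20) = min(1+change(19)=1+3=4, 1+change(17)=1+3=4, 1+change(12)=1+3=4) = 4
change(21) = min(1+change(20)=1+4=5, 1+change(18)=1+4=5, 1+change(13)=1+4=5) = 5
change(22) = min(1+change(21)=1+5=6, 1+change(19)=1+3=4, 1+change(14)=1+3=4) = 4
change(23) = min(1+change(22)=1+4=5, 1+change(20)=1+4=5, 1+change(15)=1+4=5) = 5
change(24) = min(1+change(23)=1+5=6, 1+change(21)=1+5=6, 1+change(16)=1+2=3) = 3
change(25) = min(1+change(24)=1+3=4, 1+change(22)=1+4=5, 1+change(17)=1+3=4) = 4
change(26) = min(1+change(25)=1+4=5, 1+change(23)=1+5=6, 1+change(18)=1+4=5) = 5
change(27) = min(1+change(26)=1+5=6, 1+change(24)=1+3=4, 1+change(19)=1+3=4) = 4
change(28) = min(1+change(27)=1+4=5, 1+change(25)=1+4=5, 1+change(20)=1+4=5) = 5
change(29) = min(1+change(28)=1+5=6, 1+change(26)=1+5=6, 1+change(21)=1+5=6) = 6
change(30) = min(1+change(29)=1+6=7, 1+change(27)=1+4=5, 1+change(22)=1+4=5) = 5
change(31) = min(1+change(30)=1+5=6, 1+change(28)=1+5=6, 1+change(23)=1+5=6) = 6
change(32) = min(1+change(31)=1+6=7, 1+change(29)=1+6=7, 1+change(24)=1+3=4) = 4
change(33) = min(1+change(32)=1+4=5, 1+change(30)=1+5=6, 1+change(25)=1+4=5) = 5

5


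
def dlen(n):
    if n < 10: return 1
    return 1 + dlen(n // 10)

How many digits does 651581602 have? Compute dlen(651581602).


dlen(651581602) = 1 + dlen(65158160)
dlen(65158160) = 1 + dlen(6515816)
dlen(6515816) = 1 + dlen(651581)
dlen(651581) = 1 + dlen(65158)
dlen(65158) = 1 + dlen(6515)
dlen(6515) = 1 + dlen(651)
dlen(651) = 1 + dlen(65)
dlen(65) = 1 + dlen(6)
dlen(6) = 1  (base case: 6 < 10)
Unwinding: 1 + 1 + 1 + 1 + 1 + 1 + 1 + 1 + 1 = 9

9


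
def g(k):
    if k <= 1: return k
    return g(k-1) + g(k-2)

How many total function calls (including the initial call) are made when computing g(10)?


Let C(n) = total calls for g(n)
C(0) = 1, C(1) = 1
C(2) = 1 + C(1) + C(0) = 1 + 1 + 1 = 3
C(3) = 1 + C(2) + C(1) = 1 + 3 + 1 = 5
C(4) = 1 + C(3) + C(2) = 1 + 5 + 3 = 9
C(5) = 1 + C(4) + C(3) = 1 + 9 + 5 = 15
C(6) = 1 + C(5) + C(4) = 1 + 15 + 9 = 25
C(7) = 1 + C(6) + C(5) = 1 + 25 + 15 = 41
C(8) = 1 + C(7) + C(6) = 1 + 41 + 25 = 67
C(9) = 1 + C(8) + C(7) = 1 + 67 + 41 = 109
C(10) = 1 + C(9) + C(8) = 1 + 109 + 67 = 177

177


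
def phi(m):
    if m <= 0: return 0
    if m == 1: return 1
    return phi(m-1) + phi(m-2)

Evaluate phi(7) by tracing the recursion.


Computing phi(7) bottom-up:
phi(0) = 0
phi(1) = 1
phi(2) = phi(1) + phi(0) = 1 + 0 = 1
phi(3) = phi(2) + phi(1) = 1 + 1 = 2
phi(4) = phi(3) + phi(2) = 2 + 1 = 3
phi(5) = phi(4) + phi(3) = 3 + 2 = 5
phi(6) = phi(5) + phi(4) = 5 + 3 = 8
phi(7) = phi(6) + phi(5) = 8 + 5 = 13

13


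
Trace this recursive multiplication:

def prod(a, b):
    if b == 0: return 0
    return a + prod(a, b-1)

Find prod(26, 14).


prod(26, 14) = 26 + prod(26, 13)
prod(26, 13) = 26 + prod(26, 12)
prod(26, 12) = 26 + prod(26, 11)
prod(26, 11) = 26 + prod(26, 10)
prod(26, 10) = 26 + prod(26, 9)
prod(26, 9) = 26 + prod(26, 8)
prod(26, 8) = 26 + prod(26, 7)
prod(26, 7) = 26 + prod(26, 6)
prod(26, 6) = 26 + prod(26, 5)
prod(26, 5) = 26 + prod(26, 4)
prod(26, 4) = 26 + prod(26, 3)
prod(26, 3) = 26 + prod(26, 2)
prod(26, 2) = 26 + prod(26, 1)
prod(26, 1) = 26 + prod(26, 0)
prod(26, 0) = 0  (base case)
Total: 26 + 26 + 26 + 26 + 26 + 26 + 26 + 26 + 26 + 26 + 26 + 26 + 26 + 26 + 0 = 364

364


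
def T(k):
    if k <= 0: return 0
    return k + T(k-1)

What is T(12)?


T(12)
= 12 + 11 + 10 + 9 + 8 + 7 + 6 + 5 + 4 + 3 + 2 + 1 + T(0)
= 12 + 11 + 10 + 9 + 8 + 7 + 6 + 5 + 4 + 3 + 2 + 1 + 0
= 78

78


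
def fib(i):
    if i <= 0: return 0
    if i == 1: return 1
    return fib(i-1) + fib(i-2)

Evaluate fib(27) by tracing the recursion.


Computing fib(27) bottom-up:
fib(0) = 0
fib(1) = 1
fib(2) = fib(1) + fib(0) = 1 + 0 = 1
fib(3) = fib(2) + fib(1) = 1 + 1 = 2
fib(4) = fib(3) + fib(2) = 2 + 1 = 3
fib(5) = fib(4) + fib(3) = 3 + 2 = 5
fib(6) = fib(5) + fib(4) = 5 + 3 = 8
fib(7) = fib(6) + fib(5) = 8 + 5 = 13
fib(8) = fib(7) + fib(6) = 13 + 8 = 21
fib(9) = fib(8) + fib(7) = 21 + 13 = 34
fib(10) = fib(9) + fib(8) = 34 + 21 = 55
fib(11) = fib(10) + fib(9) = 55 + 34 = 89
fib(12) = fib(11) + fib(10) = 89 + 55 = 144
fib(13) = fib(12) + fib(11) = 144 + 89 = 233
fib(14) = fib(13) + fib(12) = 233 + 144 = 377
fib(15) = fib(14) + fib(13) = 377 + 233 = 610
fib(16) = fib(15) + fib(14) = 610 + 377 = 987
fib(17) = fib(16) + fib(15) = 987 + 610 = 1597
fib(18) = fib(17) + fib(16) = 1597 + 987 = 2584
fib(19) = fib(18) + fib(17) = 2584 + 1597 = 4181
fib(20) = fib(19) + fib(18) = 4181 + 2584 = 6765
fib(21) = fib(20) + fib(19) = 6765 + 4181 = 10946
fib(22) = fib(21) + fib(20) = 10946 + 6765 = 17711
fib(23) = fib(22) + fib(21) = 17711 + 10946 = 28657
fib(24) = fib(23) + fib(22) = 28657 + 17711 = 46368
fib(25) = fib(24) + fib(23) = 46368 + 28657 = 75025
fib(26) = fib(25) + fib(24) = 75025 + 46368 = 121393
fib(27) = fib(26) + fib(25) = 121393 + 75025 = 196418

196418


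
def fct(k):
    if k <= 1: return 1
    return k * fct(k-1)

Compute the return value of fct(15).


fct(15)
= 15 * fct(14)
= 15 * 14 * fct(13)
= 15 * 14 * 13 * fct(12)
= 15 * 14 * 13 * 12 * fct(11)
= 15 * 14 * 13 * 12 * 11 * fct(10)
= 15 * 14 * 13 * 12 * 11 * 10 * fct(9)
= 15 * 14 * 13 * 12 * 11 * 10 * 9 * fct(8)
= 15 * 14 * 13 * 12 * 11 * 10 * 9 * 8 * fct(7)
= 15 * 14 * 13 * 12 * 11 * 10 * 9 * 8 * 7 * fct(6)
= 15 * 14 * 13 * 12 * 11 * 10 * 9 * 8 * 7 * 6 * fct(5)
= 15 * 14 * 13 * 12 * 11 * 10 * 9 * 8 * 7 * 6 * 5 * fct(4)
= 15 * 14 * 13 * 12 * 11 * 10 * 9 * 8 * 7 * 6 * 5 * 4 * fct(3)
= 15 * 14 * 13 * 12 * 11 * 10 * 9 * 8 * 7 * 6 * 5 * 4 * 3 * fct(2)
= 15 * 14 * 13 * 12 * 11 * 10 * 9 * 8 * 7 * 6 * 5 * 4 * 3 * 2 * fct(1)
= 15 * 14 * 13 * 12 * 11 * 10 * 9 * 8 * 7 * 6 * 5 * 4 * 3 * 2 * 1
= 1307674368000

1307674368000


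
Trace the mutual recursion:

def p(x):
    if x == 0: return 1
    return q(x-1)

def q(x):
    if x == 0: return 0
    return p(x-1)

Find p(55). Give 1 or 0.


p(55) = q(54)
q(54) = p(53)
p(53) = q(52)
q(52) = p(51)
p(51) = q(50)
q(50) = p(49)
p(49) = q(48)
q(48) = p(47)
p(47) = q(46)
q(46) = p(45)
p(45) = q(44)
q(44) = p(43)
p(43) = q(42)
q(42) = p(41)
p(41) = q(40)
q(40) = p(39)
p(39) = q(38)
q(38) = p(37)
p(37) = q(36)
q(36) = p(35)
p(35) = q(34)
q(34) = p(33)
p(33) = q(32)
q(32) = p(31)
p(31) = q(30)
q(30) = p(29)
p(29) = q(28)
q(28) = p(27)
p(27) = q(26)
q(26) = p(25)
p(25) = q(24)
q(24) = p(23)
p(23) = q(22)
q(22) = p(21)
p(21) = q(20)
q(20) = p(19)
p(19) = q(18)
q(18) = p(17)
p(17) = q(16)
q(16) = p(15)
p(15) = q(14)
q(14) = p(13)
p(13) = q(12)
q(12) = p(11)
p(11) = q(10)
q(10) = p(9)
p(9) = q(8)
q(8) = p(7)
p(7) = q(6)
q(6) = p(5)
p(5) = q(4)
q(4) = p(3)
p(3) = q(2)
q(2) = p(1)
p(1) = q(0)
q(0) = 0  (base case)
Result: 0

0


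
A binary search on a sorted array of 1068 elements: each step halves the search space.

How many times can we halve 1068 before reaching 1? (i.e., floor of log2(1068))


1068 / 2 = 534
534 / 2 = 267
267 / 2 = 133
133 / 2 = 66
66 / 2 = 33
33 / 2 = 16
16 / 2 = 8
8 / 2 = 4
4 / 2 = 2
2 / 2 = 1
Reached 1 after 10 halvings

10


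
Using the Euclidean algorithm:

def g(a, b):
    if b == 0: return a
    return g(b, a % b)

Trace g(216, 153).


g(216, 153) = g(153, 63)
g(153, 63) = g(63, 27)
g(63, 27) = g(27, 9)
g(27, 9) = g(9, 0)
g(9, 0) = 9  (base case)

9


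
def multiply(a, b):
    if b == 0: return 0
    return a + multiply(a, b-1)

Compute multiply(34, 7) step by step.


multiply(34, 7) = 34 + multiply(34, 6)
multiply(34, 6) = 34 + multiply(34, 5)
multiply(34, 5) = 34 + multiply(34, 4)
multiply(34, 4) = 34 + multiply(34, 3)
multiply(34, 3) = 34 + multiply(34, 2)
multiply(34, 2) = 34 + multiply(34, 1)
multiply(34, 1) = 34 + multiply(34, 0)
multiply(34, 0) = 0  (base case)
Total: 34 + 34 + 34 + 34 + 34 + 34 + 34 + 0 = 238

238


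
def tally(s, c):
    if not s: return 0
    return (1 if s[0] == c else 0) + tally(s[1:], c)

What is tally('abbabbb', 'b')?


s[0]='a' != 'b' -> 0
s[0]='b' == 'b' -> 1
s[0]='b' == 'b' -> 1
s[0]='a' != 'b' -> 0
s[0]='b' == 'b' -> 1
s[0]='b' == 'b' -> 1
s[0]='b' == 'b' -> 1
Sum: 0 + 1 + 1 + 0 + 1 + 1 + 1 = 5

5


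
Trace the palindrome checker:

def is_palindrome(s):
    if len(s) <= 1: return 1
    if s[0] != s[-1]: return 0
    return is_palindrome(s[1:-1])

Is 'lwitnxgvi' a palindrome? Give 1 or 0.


is_palindrome('lwitnxgvi'): s[0]='l' != s[-1]='i' -> return 0
Result: 0 (not a palindrome)

0


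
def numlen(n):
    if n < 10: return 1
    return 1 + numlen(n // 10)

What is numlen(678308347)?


numlen(678308347) = 1 + numlen(67830834)
numlen(67830834) = 1 + numlen(6783083)
numlen(6783083) = 1 + numlen(678308)
numlen(678308) = 1 + numlen(67830)
numlen(67830) = 1 + numlen(6783)
numlen(6783) = 1 + numlen(678)
numlen(678) = 1 + numlen(67)
numlen(67) = 1 + numlen(6)
numlen(6) = 1  (base case: 6 < 10)
Unwinding: 1 + 1 + 1 + 1 + 1 + 1 + 1 + 1 + 1 = 9

9


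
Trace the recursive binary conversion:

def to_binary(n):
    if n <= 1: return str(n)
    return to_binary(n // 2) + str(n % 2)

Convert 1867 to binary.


to_binary(1867) = to_binary(933) + '1'
to_binary(933) = to_binary(466) + '1'
to_binary(466) = to_binary(233) + '0'
to_binary(233) = to_binary(116) + '1'
to_binary(116) = to_binary(58) + '0'
to_binary(58) = to_binary(29) + '0'
to_binary(29) = to_binary(14) + '1'
to_binary(14) = to_binary(7) + '0'
to_binary(7) = to_binary(3) + '1'
to_binary(3) = to_binary(1) + '1'
to_binary(1) = '1'  (base case)
Concatenating: '1' + '1' + '1' + '0' + '1' + '0' + '0' + '1' + '0' + '1' + '1' = '11101001011'

11101001011


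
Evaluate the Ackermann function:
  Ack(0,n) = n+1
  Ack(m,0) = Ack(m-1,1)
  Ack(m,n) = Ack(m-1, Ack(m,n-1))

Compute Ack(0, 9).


Ack(0, 9) = 10
Result: Ack(0, 9) = 10

10


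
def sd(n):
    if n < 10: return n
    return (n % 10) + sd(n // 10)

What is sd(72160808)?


sd(72160808) = 8 + sd(7216080)
sd(7216080) = 0 + sd(721608)
sd(721608) = 8 + sd(72160)
sd(72160) = 0 + sd(7216)
sd(7216) = 6 + sd(721)
sd(721) = 1 + sd(72)
sd(72) = 2 + sd(7)
sd(7) = 7  (base case)
Total: 8 + 0 + 8 + 0 + 6 + 1 + 2 + 7 = 32

32


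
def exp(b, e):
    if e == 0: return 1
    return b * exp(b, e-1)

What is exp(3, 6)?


exp(3, 6)
= 3 * exp(3, 5)
= 3 * 3 * exp(3, 4)
= 3 * 3 * 3 * exp(3, 3)
= 3 * 3 * 3 * 3 * exp(3, 2)
= 3 * 3 * 3 * 3 * 3 * exp(3, 1)
= 3 * 3 * 3 * 3 * 3 * 3 * exp(3, 0)
= 3 * 3 * 3 * 3 * 3 * 3 * 1
= 729

729


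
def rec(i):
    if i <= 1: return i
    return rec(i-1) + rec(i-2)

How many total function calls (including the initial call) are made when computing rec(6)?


Let C(n) = total calls for rec(n)
C(0) = 1, C(1) = 1
C(2) = 1 + C(1) + C(0) = 1 + 1 + 1 = 3
C(3) = 1 + C(2) + C(1) = 1 + 3 + 1 = 5
C(4) = 1 + C(3) + C(2) = 1 + 5 + 3 = 9
C(5) = 1 + C(4) + C(3) = 1 + 9 + 5 = 15
C(6) = 1 + C(5) + C(4) = 1 + 15 + 9 = 25

25


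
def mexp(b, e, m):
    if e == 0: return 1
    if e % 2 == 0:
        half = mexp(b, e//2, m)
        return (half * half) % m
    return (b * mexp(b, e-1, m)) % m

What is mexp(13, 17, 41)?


mexp(13, 17, 41): e is odd, compute mexp(13, 16, 41)
  mexp(13, 16, 41): e is even, compute mexp(13, 8, 41)
    mexp(13, 8, 41): e is even, compute mexp(13, 4, 41)
      mexp(13, 4, 41): e is even, compute mexp(13, 2, 41)
        mexp(13, 2, 41): e is even, compute mexp(13, 1, 41)
          mexp(13, 1, 41): e is odd, compute mexp(13, 0, 41)
          mexp(13, 0, 41) = 1
          (13 * 1) % 41 = 13
        half=13, (13*13) % 41 = 5
      half=5, (5*5) % 41 = 25
    half=25, (25*25) % 41 = 10
  half=10, (10*10) % 41 = 18
(13 * 18) % 41 = 29

29


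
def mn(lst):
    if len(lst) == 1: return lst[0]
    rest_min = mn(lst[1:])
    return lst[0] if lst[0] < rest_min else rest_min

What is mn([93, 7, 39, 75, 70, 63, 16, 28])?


mn([93, 7, 39, 75, 70, 63, 16, 28]): compare 93 with mn([7, 39, 75, 70, 63, 16, 28])
mn([7, 39, 75, 70, 63, 16, 28]): compare 7 with mn([39, 75, 70, 63, 16, 28])
mn([39, 75, 70, 63, 16, 28]): compare 39 with mn([75, 70, 63, 16, 28])
mn([75, 70, 63, 16, 28]): compare 75 with mn([70, 63, 16, 28])
mn([70, 63, 16, 28]): compare 70 with mn([63, 16, 28])
mn([63, 16, 28]): compare 63 with mn([16, 28])
mn([16, 28]): compare 16 with mn([28])
mn([28]) = 28  (base case)
Compare 16 with 28 -> 16
Compare 63 with 16 -> 16
Compare 70 with 16 -> 16
Compare 75 with 16 -> 16
Compare 39 with 16 -> 16
Compare 7 with 16 -> 7
Compare 93 with 7 -> 7

7


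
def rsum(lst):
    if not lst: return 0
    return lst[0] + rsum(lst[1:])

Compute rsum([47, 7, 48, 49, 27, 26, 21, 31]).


rsum([47, 7, 48, 49, 27, 26, 21, 31]) = 47 + rsum([7, 48, 49, 27, 26, 21, 31])
rsum([7, 48, 49, 27, 26, 21, 31]) = 7 + rsum([48, 49, 27, 26, 21, 31])
rsum([48, 49, 27, 26, 21, 31]) = 48 + rsum([49, 27, 26, 21, 31])
rsum([49, 27, 26, 21, 31]) = 49 + rsum([27, 26, 21, 31])
rsum([27, 26, 21, 31]) = 27 + rsum([26, 21, 31])
rsum([26, 21, 31]) = 26 + rsum([21, 31])
rsum([21, 31]) = 21 + rsum([31])
rsum([31]) = 31 + rsum([])
rsum([]) = 0  (base case)
Total: 47 + 7 + 48 + 49 + 27 + 26 + 21 + 31 + 0 = 256

256


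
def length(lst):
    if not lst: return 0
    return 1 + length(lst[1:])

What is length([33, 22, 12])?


length([33, 22, 12]) = 1 + length([22, 12])
length([22, 12]) = 1 + length([12])
length([12]) = 1 + length([])
length([]) = 0  (base case)
Unwinding: 1 + 1 + 1 + 0 = 3

3


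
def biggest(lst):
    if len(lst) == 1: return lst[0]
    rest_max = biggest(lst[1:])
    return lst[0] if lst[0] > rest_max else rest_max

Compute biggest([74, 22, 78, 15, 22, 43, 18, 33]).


biggest([74, 22, 78, 15, 22, 43, 18, 33]): compare 74 with biggest([22, 78, 15, 22, 43, 18, 33])
biggest([22, 78, 15, 22, 43, 18, 33]): compare 22 with biggest([78, 15, 22, 43, 18, 33])
biggest([78, 15, 22, 43, 18, 33]): compare 78 with biggest([15, 22, 43, 18, 33])
biggest([15, 22, 43, 18, 33]): compare 15 with biggest([22, 43, 18, 33])
biggest([22, 43, 18, 33]): compare 22 with biggest([43, 18, 33])
biggest([43, 18, 33]): compare 43 with biggest([18, 33])
biggest([18, 33]): compare 18 with biggest([33])
biggest([33]) = 33  (base case)
Compare 18 with 33 -> 33
Compare 43 with 33 -> 43
Compare 22 with 43 -> 43
Compare 15 with 43 -> 43
Compare 78 with 43 -> 78
Compare 22 with 78 -> 78
Compare 74 with 78 -> 78

78


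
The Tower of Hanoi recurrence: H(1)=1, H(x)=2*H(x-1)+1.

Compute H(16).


H(16) = 2 * H(15) + 1
H(15) = 2 * H(14) + 1
H(14) = 2 * H(13) + 1
H(13) = 2 * H(12) + 1
H(12) = 2 * H(11) + 1
H(11) = 2 * H(10) + 1
H(10) = 2 * H(9) + 1
H(9) = 2 * H(8) + 1
H(8) = 2 * H(7) + 1
H(7) = 2 * H(6) + 1
H(6) = 2 * H(5) + 1
H(5) = 2 * H(4) + 1
H(4) = 2 * H(3) + 1
H(3) = 2 * H(2) + 1
H(2) = 2 * H(1) + 1
H(1) = 1  (base case)
H(2) = 2 * 1 + 1 = 3
H(3) = 2 * 3 + 1 = 7
H(4) = 2 * 7 + 1 = 15
H(5) = 2 * 15 + 1 = 31
H(6) = 2 * 31 + 1 = 63
H(7) = 2 * 63 + 1 = 127
H(8) = 2 * 127 + 1 = 255
H(9) = 2 * 255 + 1 = 511
H(10) = 2 * 511 + 1 = 1023
H(11) = 2 * 1023 + 1 = 2047
H(12) = 2 * 2047 + 1 = 4095
H(13) = 2 * 4095 + 1 = 8191
H(14) = 2 * 8191 + 1 = 16383
H(15) = 2 * 16383 + 1 = 32767
H(16) = 2 * 32767 + 1 = 65535

65535


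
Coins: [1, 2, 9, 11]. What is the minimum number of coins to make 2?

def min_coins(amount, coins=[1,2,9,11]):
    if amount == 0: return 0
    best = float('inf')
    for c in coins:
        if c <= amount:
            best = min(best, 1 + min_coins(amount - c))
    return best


Building up with DP:
min_coins(0) = 0
min_coins(1) = min(1+min_coins(0)=1+0=1) = 1
min_coins(2) = min(1+min_coins(1)=1+1=2, 1+min_coins(0)=1+0=1) = 1

1


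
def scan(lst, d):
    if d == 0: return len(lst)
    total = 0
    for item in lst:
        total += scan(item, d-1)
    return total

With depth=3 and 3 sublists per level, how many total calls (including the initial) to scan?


At depth 0 (root): 1 call
At depth 1: each of 1 parents calls scan on 3 children = 3 calls
At depth 2: each of 3 parents calls scan on 3 children = 9 calls
At depth 3: each of 9 parents calls scan on 3 children = 27 calls
Total: 1 + 3 + 9 + 27 = 40

40


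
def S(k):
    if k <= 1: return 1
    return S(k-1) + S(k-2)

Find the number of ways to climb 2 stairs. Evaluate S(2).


Building up from base cases:
S(0) = 1
S(1) = 1
S(2) = S(1) + S(0) = 1 + 1 = 2

2


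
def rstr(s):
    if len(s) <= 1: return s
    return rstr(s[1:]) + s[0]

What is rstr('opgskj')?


rstr('opgskj') = rstr('pgskj') + 'o'
rstr('pgskj') = rstr('gskj') + 'p'
rstr('gskj') = rstr('skj') + 'g'
rstr('skj') = rstr('kj') + 's'
rstr('kj') = rstr('j') + 'k'
rstr('j') = 'j'  (base case)
Concatenating: 'j' + 'k' + 's' + 'g' + 'p' + 'o' = 'jksgpo'

jksgpo


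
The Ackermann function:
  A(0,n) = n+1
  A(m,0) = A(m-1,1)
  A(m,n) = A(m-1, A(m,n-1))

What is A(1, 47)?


A(1, 47) = A(0, A(1, 46))
  A(1, 46) = A(0, A(1, 45))
    A(1, 45) = A(0, A(1, 44))
      A(1, 44) = A(0, A(1, 43))
        A(1, 43) = A(0, A(1, 42))
          A(1, 42) = A(0, A(1, 41))
          A(1, 41) = A(0, A(1, 40))
          A(1, 40) = A(0, A(1, 39))
          A(1, 39) = A(0, A(1, 38))
          A(1, 38) = A(0, A(1, 37))
          A(1, 37) = A(0, A(1, 36))
          A(1, 36) = A(0, A(1, 35))
          A(1, 35) = A(0, A(1, 34))
          A(1, 34) = A(0, A(1, 33))
          A(1, 33) = A(0, A(1, 32))
          A(1, 32) = A(0, A(1, 31))
          A(1, 31) = A(0, A(1, 30))
          A(1, 30) = A(0, A(1, 29))
          A(1, 29) = A(0, A(1, 28))
          A(1, 28) = A(0, A(1, 27))
          A(1, 27) = A(0, A(1, 26))
          A(1, 26) = A(0, A(1, 25))
          A(1, 25) = A(0, A(1, 24))
          A(1, 24) = A(0, A(1, 23))
          A(1, 23) = A(0, A(1, 22))
... (trace truncated)
Result: A(1, 47) = 49

49


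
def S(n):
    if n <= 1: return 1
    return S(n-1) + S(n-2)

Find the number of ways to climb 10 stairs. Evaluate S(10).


Building up from base cases:
S(0) = 1
S(1) = 1
S(2) = S(1) + S(0) = 1 + 1 = 2
S(3) = S(2) + S(1) = 2 + 1 = 3
S(4) = S(3) + S(2) = 3 + 2 = 5
S(5) = S(4) + S(3) = 5 + 3 = 8
S(6) = S(5) + S(4) = 8 + 5 = 13
S(7) = S(6) + S(5) = 13 + 8 = 21
S(8) = S(7) + S(6) = 21 + 13 = 34
S(9) = S(8) + S(7) = 34 + 21 = 55
S(10) = S(9) + S(8) = 55 + 34 = 89

89


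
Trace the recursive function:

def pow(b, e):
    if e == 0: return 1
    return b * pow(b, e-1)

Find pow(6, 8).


pow(6, 8)
= 6 * pow(6, 7)
= 6 * 6 * pow(6, 6)
= 6 * 6 * 6 * pow(6, 5)
= 6 * 6 * 6 * 6 * pow(6, 4)
= 6 * 6 * 6 * 6 * 6 * pow(6, 3)
= 6 * 6 * 6 * 6 * 6 * 6 * pow(6, 2)
= 6 * 6 * 6 * 6 * 6 * 6 * 6 * pow(6, 1)
= 6 * 6 * 6 * 6 * 6 * 6 * 6 * 6 * pow(6, 0)
= 6 * 6 * 6 * 6 * 6 * 6 * 6 * 6 * 1
= 1679616

1679616


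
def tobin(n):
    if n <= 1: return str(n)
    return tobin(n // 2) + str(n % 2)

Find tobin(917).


tobin(917) = tobin(458) + '1'
tobin(458) = tobin(229) + '0'
tobin(229) = tobin(114) + '1'
tobin(114) = tobin(57) + '0'
tobin(57) = tobin(28) + '1'
tobin(28) = tobin(14) + '0'
tobin(14) = tobin(7) + '0'
tobin(7) = tobin(3) + '1'
tobin(3) = tobin(1) + '1'
tobin(1) = '1'  (base case)
Concatenating: '1' + '1' + '1' + '0' + '0' + '1' + '0' + '1' + '0' + '1' = '1110010101'

1110010101


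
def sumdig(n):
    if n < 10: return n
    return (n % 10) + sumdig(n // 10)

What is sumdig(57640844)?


sumdig(57640844) = 4 + sumdig(5764084)
sumdig(5764084) = 4 + sumdig(576408)
sumdig(576408) = 8 + sumdig(57640)
sumdig(57640) = 0 + sumdig(5764)
sumdig(5764) = 4 + sumdig(576)
sumdig(576) = 6 + sumdig(57)
sumdig(57) = 7 + sumdig(5)
sumdig(5) = 5  (base case)
Total: 4 + 4 + 8 + 0 + 4 + 6 + 7 + 5 = 38

38


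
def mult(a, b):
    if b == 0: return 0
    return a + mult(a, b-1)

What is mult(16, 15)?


mult(16, 15) = 16 + mult(16, 14)
mult(16, 14) = 16 + mult(16, 13)
mult(16, 13) = 16 + mult(16, 12)
mult(16, 12) = 16 + mult(16, 11)
mult(16, 11) = 16 + mult(16, 10)
mult(16, 10) = 16 + mult(16, 9)
mult(16, 9) = 16 + mult(16, 8)
mult(16, 8) = 16 + mult(16, 7)
mult(16, 7) = 16 + mult(16, 6)
mult(16, 6) = 16 + mult(16, 5)
mult(16, 5) = 16 + mult(16, 4)
mult(16, 4) = 16 + mult(16, 3)
mult(16, 3) = 16 + mult(16, 2)
mult(16, 2) = 16 + mult(16, 1)
mult(16, 1) = 16 + mult(16, 0)
mult(16, 0) = 0  (base case)
Total: 16 + 16 + 16 + 16 + 16 + 16 + 16 + 16 + 16 + 16 + 16 + 16 + 16 + 16 + 16 + 0 = 240

240


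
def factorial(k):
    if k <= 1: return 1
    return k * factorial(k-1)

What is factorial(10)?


factorial(10)
= 10 * factorial(9)
= 10 * 9 * factorial(8)
= 10 * 9 * 8 * factorial(7)
= 10 * 9 * 8 * 7 * factorial(6)
= 10 * 9 * 8 * 7 * 6 * factorial(5)
= 10 * 9 * 8 * 7 * 6 * 5 * factorial(4)
= 10 * 9 * 8 * 7 * 6 * 5 * 4 * factorial(3)
= 10 * 9 * 8 * 7 * 6 * 5 * 4 * 3 * factorial(2)
= 10 * 9 * 8 * 7 * 6 * 5 * 4 * 3 * 2 * factorial(1)
= 10 * 9 * 8 * 7 * 6 * 5 * 4 * 3 * 2 * 1
= 3628800

3628800


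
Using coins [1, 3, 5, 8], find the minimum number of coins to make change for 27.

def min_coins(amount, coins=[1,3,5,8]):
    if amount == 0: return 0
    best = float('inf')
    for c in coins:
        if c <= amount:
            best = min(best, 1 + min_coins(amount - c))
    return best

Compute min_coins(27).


Building up with DP:
min_coins(0) = 0
min_coins(1) = min(1+min_coins(0)=1+0=1) = 1
min_coins(2) = min(1+min_coins(1)=1+1=2) = 2
min_coins(3) = min(1+min_coins(2)=1+2=3, 1+min_coins(0)=1+0=1) = 1
min_coins(4) = min(1+min_coins(3)=1+1=2, 1+min_coins(1)=1+1=2) = 2
min_coins(5) = min(1+min_coins(4)=1+2=3, 1+min_coins(2)=1+2=3, 1+min_coins(0)=1+0=1) = 1
min_coins(6) = min(1+min_coins(5)=1+1=2, 1+min_coins(3)=1+1=2, 1+min_coins(1)=1+1=2) = 2
min_coins(7) = min(1+min_coins(6)=1+2=3, 1+min_coins(4)=1+2=3, 1+min_coins(2)=1+2=3) = 3
min_coins(8) = min(1+min_coins(7)=1+3=4, 1+min_coins(5)=1+1=2, 1+min_coins(3)=1+1=2, 1+min_coins(0)=1+0=1) = 1
min_coins(9) = min(1+min_coins(8)=1+1=2, 1+min_coins(6)=1+2=3, 1+min_coins(4)=1+2=3, 1+min_coins(1)=1+1=2) = 2
min_coins(10) = min(1+min_coins(9)=1+2=3, 1+min_coins(7)=1+3=4, 1+min_coins(5)=1+1=2, 1+min_coins(2)=1+2=3) = 2
min_coins(11) = min(1+min_coins(10)=1+2=3, 1+min_coins(8)=1+1=2, 1+min_coins(6)=1+2=3, 1+min_coins(3)=1+1=2) = 2
min_coins(12) = min(1+min_coins(11)=1+2=3, 1+min_coins(9)=1+2=3, 1+min_coins(7)=1+3=4, 1+min_coins(4)=1+2=3) = 3
min_coins(13) = min(1+min_coins(12)=1+3=4, 1+min_coins(10)=1+2=3, 1+min_coins(8)=1+1=2, 1+min_coins(5)=1+1=2) = 2
min_coins(14) = min(1+min_coins(13)=1+2=3, 1+min_coins(11)=1+2=3, 1+min_coins(9)=1+2=3, 1+min_coins(6)=1+2=3) = 3
min_coins(15) = min(1+min_coins(14)=1+3=4, 1+min_coins(12)=1+3=4, 1+min_coins(10)=1+2=3, 1+min_coins(7)=1+3=4) = 3
min_coins(16) = min(1+min_coins(15)=1+3=4, 1+min_coins(13)=1+2=3, 1+min_coins(11)=1+2=3, 1+min_coins(8)=1+1=2) = 2
min_coins(17) = min(1+min_coins(16)=1+2=3, 1+min_coins(14)=1+3=4, 1+min_coins(12)=1+3=4, 1+min_coins(9)=1+2=3) = 3
min_coins(18) = min(1+min_coins(17)=1+3=4, 1+min_coins(15)=1+3=4, 1+min_coins(13)=1+2=3, 1+min_coins(10)=1+2=3) = 3
min_coins(19) = min(1+min_coins(18)=1+3=4, 1+min_coins(16)=1+2=3, 1+min_coins(14)=1+3=4, 1+min_coins(11)=1+2=3) = 3
min_coins(20) = min(1+min_coins(19)=1+3=4, 1+min_coins(17)=1+3=4, 1+min_coins(15)=1+3=4, 1+min_coins(12)=1+3=4) = 4
min_coins(21) = min(1+min_coins(20)=1+4=5, 1+min_coins(18)=1+3=4, 1+min_coins(16)=1+2=3, 1+min_coins(13)=1+2=3) = 3
min_coins(22) = min(1+min_coins(21)=1+3=4, 1+min_coins(19)=1+3=4, 1+min_coins(17)=1+3=4, 1+min_coins(14)=1+3=4) = 4
min_coins(23) = min(1+min_coins(22)=1+4=5, 1+min_coins(20)=1+4=5, 1+min_coins(18)=1+3=4, 1+min_coins(15)=1+3=4) = 4
min_coins(24) = min(1+min_coins(23)=1+4=5, 1+min_coins(21)=1+3=4, 1+min_coins(19)=1+3=4, 1+min_coins(16)=1+2=3) = 3
min_coins(25) = min(1+min_coins(24)=1+3=4, 1+min_coins(22)=1+4=5, 1+min_coins(20)=1+4=5, 1+min_coins(17)=1+3=4) = 4
min_coins(26) = min(1+min_coins(25)=1+4=5, 1+min_coins(23)=1+4=5, 1+min_coins(21)=1+3=4, 1+min_coins(18)=1+3=4) = 4
min_coins(27) = min(1+min_coins(26)=1+4=5, 1+min_coins(24)=1+3=4, 1+min_coins(22)=1+4=5, 1+min_coins(19)=1+3=4) = 4

4
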